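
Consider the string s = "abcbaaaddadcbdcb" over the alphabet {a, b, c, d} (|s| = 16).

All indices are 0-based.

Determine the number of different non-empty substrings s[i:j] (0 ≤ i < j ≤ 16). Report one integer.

118

rank | idx | suffix
   0 |   4 | aaaddadcbdcb
   1 |   5 | aaddadcbdcb
   2 |   0 | abcbaaaddadcbdcb
   3 |   9 | adcbdcb
   4 |   6 | addadcbdcb
   5 |  15 | b
   6 |   3 | baaaddadcbdcb
   7 |   1 | bcbaaaddadcbdcb
   8 |  12 | bdcb
   9 |  14 | cb
  10 |   2 | cbaaaddadcbdcb
  11 |  11 | cbdcb
  12 |   8 | dadcbdcb
  13 |  13 | dcb
  14 |  10 | dcbdcb
  15 |   7 | ddadcbdcb

SA = [4, 5, 0, 9, 6, 15, 3, 1, 12, 14, 2, 11, 8, 13, 10, 7]
i: (SA[i-1],SA[i]) lcp shared
  1: (4,5) 2 'aa'
  2: (5,0) 1 'a'
  3: (0,9) 1 'a'
  4: (9,6) 2 'ad'
  5: (6,15) 0 ''
  6: (15,3) 1 'b'
  7: (3,1) 1 'b'
  8: (1,12) 1 'b'
  9: (12,14) 0 ''
  10: (14,2) 2 'cb'
  11: (2,11) 2 'cb'
  12: (11,8) 0 ''
  13: (8,13) 1 'd'
  14: (13,10) 3 'dcb'
  15: (10,7) 1 'd'

n(n+1)/2 = 16·17/2 = 136
Σ LCP = 0 + 2 + 1 + 1 + 2 + 0 + 1 + 1 + 1 + 0 + 2 + 2 + 0 + 1 + 3 + 1 = 18
distinct = 136 − 18 = 118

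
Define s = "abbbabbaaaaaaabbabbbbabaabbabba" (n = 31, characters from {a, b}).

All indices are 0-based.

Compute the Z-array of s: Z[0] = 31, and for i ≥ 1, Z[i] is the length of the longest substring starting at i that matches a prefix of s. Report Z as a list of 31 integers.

Z[0]=31
i=1: fresh scan; Z[1]=0
i=2: fresh scan; Z[2]=0
i=3: fresh scan; Z[3]=0
i=4: fresh scan; Z[4]=3 grow→box=[4,7)
i=5: min(r-i=2, Z[1]=0)=0; Z[5]=0
i=6: min(r-i=1, Z[2]=0)=0; Z[6]=0
i=7: fresh scan; Z[7]=1 grow→box=[7,8)
i=8: fresh scan; Z[8]=1 grow→box=[8,9)
i=9: fresh scan; Z[9]=1 grow→box=[9,10)
i=10: fresh scan; Z[10]=1 grow→box=[10,11)
i=11: fresh scan; Z[11]=1 grow→box=[11,12)
i=12: fresh scan; Z[12]=1 grow→box=[12,13)
i=13: fresh scan; Z[13]=3 grow→box=[13,16)
i=14: min(r-i=2, Z[1]=0)=0; Z[14]=0
i=15: min(r-i=1, Z[2]=0)=0; Z[15]=0
i=16: fresh scan; Z[16]=4 grow→box=[16,20)
i=17: min(r-i=3, Z[1]=0)=0; Z[17]=0
i=18: min(r-i=2, Z[2]=0)=0; Z[18]=0
i=19: min(r-i=1, Z[3]=0)=0; Z[19]=0
i=20: fresh scan; Z[20]=0
i=21: fresh scan; Z[21]=2 grow→box=[21,23)
i=22: min(r-i=1, Z[1]=0)=0; Z[22]=0
i=23: fresh scan; Z[23]=1 grow→box=[23,24)
i=24: fresh scan; Z[24]=3 grow→box=[24,27)
i=25: min(r-i=2, Z[1]=0)=0; Z[25]=0
i=26: min(r-i=1, Z[2]=0)=0; Z[26]=0
i=27: fresh scan; Z[27]=3 grow→box=[27,30)
i=28: min(r-i=2, Z[1]=0)=0; Z[28]=0
i=29: min(r-i=1, Z[2]=0)=0; Z[29]=0
i=30: fresh scan; Z[30]=1 grow→box=[30,31)

[31, 0, 0, 0, 3, 0, 0, 1, 1, 1, 1, 1, 1, 3, 0, 0, 4, 0, 0, 0, 0, 2, 0, 1, 3, 0, 0, 3, 0, 0, 1]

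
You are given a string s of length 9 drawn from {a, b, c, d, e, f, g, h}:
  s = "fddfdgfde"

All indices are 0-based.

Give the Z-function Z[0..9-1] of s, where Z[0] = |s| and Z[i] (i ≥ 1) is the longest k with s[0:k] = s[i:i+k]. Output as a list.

[9, 0, 0, 2, 0, 0, 2, 0, 0]

Z[0]=9
i=1: fresh scan; Z[1]=0
i=2: fresh scan; Z[2]=0
i=3: fresh scan; Z[3]=2 scan→box=[3,5)
i=4: min(r-i=1, Z[1]=0)=0; Z[4]=0
i=5: fresh scan; Z[5]=0
i=6: fresh scan; Z[6]=2 scan→box=[6,8)
i=7: min(r-i=1, Z[1]=0)=0; Z[7]=0
i=8: fresh scan; Z[8]=0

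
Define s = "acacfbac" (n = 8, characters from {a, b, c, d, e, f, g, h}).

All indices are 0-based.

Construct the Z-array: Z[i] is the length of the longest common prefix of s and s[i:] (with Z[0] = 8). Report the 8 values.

[8, 0, 2, 0, 0, 0, 2, 0]

Z[0]=8
i=1: fresh scan; Z[1]=0
i=2: fresh scan; Z[2]=2 scan→box=[2,4)
i=3: min(r-i=1, Z[1]=0)=0; Z[3]=0
i=4: fresh scan; Z[4]=0
i=5: fresh scan; Z[5]=0
i=6: fresh scan; Z[6]=2 scan→box=[6,8)
i=7: min(r-i=1, Z[1]=0)=0; Z[7]=0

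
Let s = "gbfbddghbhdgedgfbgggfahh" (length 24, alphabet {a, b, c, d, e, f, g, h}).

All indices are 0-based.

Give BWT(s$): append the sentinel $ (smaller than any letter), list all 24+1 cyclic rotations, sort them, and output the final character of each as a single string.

rank  rotation                   last
    0  $gbfbddghbhdgedgfbgggfahh  h
    1  ahh$gbfbddghbhdgedgfbgggf  f
    2  bddghbhdgedgfbgggfahh$gbf  f
    3  bfbddghbhdgedgfbgggfahh$g  g
    4  bgggfahh$gbfbddghbhdgedgf  f
    5  bhdgedgfbgggfahh$gbfbddgh  h
    6  ddghbhdgedgfbgggfahh$gbfb  b
    7  dgedgfbgggfahh$gbfbddghbh  h
    8  dgfbgggfahh$gbfbddghbhdge  e
    9  dghbhdgedgfbgggfahh$gbfbd  d
   10  edgfbgggfahh$gbfbddghbhdg  g
   11  fahh$gbfbddghbhdgedgfbggg  g
   12  fbddghbhdgedgfbgggfahh$gb  b
   13  fbgggfahh$gbfbddghbhdgedg  g
   14  gbfbddghbhdgedgfbgggfahh$  $
   15  gedgfbgggfahh$gbfbddghbhd  d
   16  gfahh$gbfbddghbhdgedgfbgg  g
   17  gfbgggfahh$gbfbddghbhdged  d
   18  ggfahh$gbfbddghbhdgedgfbg  g
   19  gggfahh$gbfbddghbhdgedgfb  b
   20  ghbhdgedgfbgggfahh$gbfbdd  d
   21  h$gbfbddghbhdgedgfbgggfah  h
   22  hbhdgedgfbgggfahh$gbfbddg  g
   23  hdgedgfbgggfahh$gbfbddghb  b
   24  hh$gbfbddghbhdgedgfbgggfa  a

hffgfhbhedggbg$dgdgbdhgba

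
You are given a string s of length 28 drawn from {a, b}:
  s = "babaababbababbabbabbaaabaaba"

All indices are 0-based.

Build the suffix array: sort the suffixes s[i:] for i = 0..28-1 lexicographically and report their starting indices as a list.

sorted suffixes:
  #0 SA[0]=27  'a'
  #1 SA[1]=20  'aaabaaba'
  #2 SA[2]=24  'aaba'
  #3 SA[3]=21  'aabaaba'
  #4 SA[4]=3  'aababbababbabbabbaaabaaba'
  #5 SA[5]=25  'aba'
  #6 SA[6]=22  'abaaba'
  #7 SA[7]=1  'abaababbababbabbabbaaabaaba'
  #8 SA[8]=4  'ababbababbabbabbaaabaaba'
  #9 SA[9]=9  'ababbabbabbaaabaaba'
  #10 SA[10]=17  'abbaaabaaba'
  #11 SA[11]=6  'abbababbabbabbaaabaaba'
  #12 SA[12]=14  'abbabbaaabaaba'
  #13 SA[13]=11  'abbabbabbaaabaaba'
  #14 SA[14]=26  'ba'
  #15 SA[15]=19  'baaabaaba'
  #16 SA[16]=23  'baaba'
  #17 SA[17]=2  'baababbababbabbabbaaabaaba'
  #18 SA[18]=0  'babaababbababbabbabbaaabaaba'
  #19 SA[19]=8  'bababbabbabbaaabaaba'
  #20 SA[20]=16  'babbaaabaaba'
  #21 SA[21]=5  'babbababbabbabbaaabaaba'
  #22 SA[22]=13  'babbabbaaabaaba'
  #23 SA[23]=10  'babbabbabbaaabaaba'
  #24 SA[24]=18  'bbaaabaaba'
  #25 SA[25]=7  'bbababbabbabbaaabaaba'
  #26 SA[26]=15  'bbabbaaabaaba'
  #27 SA[27]=12  'bbabbabbaaabaaba'

[27, 20, 24, 21, 3, 25, 22, 1, 4, 9, 17, 6, 14, 11, 26, 19, 23, 2, 0, 8, 16, 5, 13, 10, 18, 7, 15, 12]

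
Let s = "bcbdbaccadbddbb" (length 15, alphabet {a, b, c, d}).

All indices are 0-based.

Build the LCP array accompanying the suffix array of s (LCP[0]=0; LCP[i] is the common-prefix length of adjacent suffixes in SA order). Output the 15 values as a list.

rank→(start, suffix):
  0 → (5, 'accadbddbb')
  1 → (8, 'adbddbb')
  2 → (14, 'b')
  3 → (4, 'baccadbddbb')
  4 → (13, 'bb')
  5 → (0, 'bcbdbaccadbddbb')
  6 → (2, 'bdbaccadbddbb')
  7 → (10, 'bddbb')
  8 → (7, 'cadbddbb')
  9 → (1, 'cbdbaccadbddbb')
  10 → (6, 'ccadbddbb')
  11 → (3, 'dbaccadbddbb')
  12 → (12, 'dbb')
  13 → (9, 'dbddbb')
  14 → (11, 'ddbb')

SA = [5, 8, 14, 4, 13, 0, 2, 10, 7, 1, 6, 3, 12, 9, 11]
i: (SA[i-1],SA[i]) lcp shared
  1: (5,8) 1 'a'
  2: (8,14) 0 ''
  3: (14,4) 1 'b'
  4: (4,13) 1 'b'
  5: (13,0) 1 'b'
  6: (0,2) 1 'b'
  7: (2,10) 2 'bd'
  8: (10,7) 0 ''
  9: (7,1) 1 'c'
  10: (1,6) 1 'c'
  11: (6,3) 0 ''
  12: (3,12) 2 'db'
  13: (12,9) 2 'db'
  14: (9,11) 1 'd'

[0, 1, 0, 1, 1, 1, 1, 2, 0, 1, 1, 0, 2, 2, 1]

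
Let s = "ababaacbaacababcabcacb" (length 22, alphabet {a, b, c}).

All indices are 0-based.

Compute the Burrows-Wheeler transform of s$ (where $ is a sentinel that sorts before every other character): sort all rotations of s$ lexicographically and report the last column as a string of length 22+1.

rank  rotation                 last
    0  $ababaacbaacababcabcacb  b
    1  aacababcabcacb$ababaacb  b
    2  aacbaacababcabcacb$abab  b
    3  abaacbaacababcabcacb$ab  b
    4  ababaacbaacababcabcacb$  $
    5  ababcabcacb$ababaacbaac  c
    6  abcabcacb$ababaacbaacab  b
    7  abcacb$ababaacbaacababc  c
    8  acababcabcacb$ababaacba  a
    9  acb$ababaacbaacababcabc  c
   10  acbaacababcabcacb$ababa  a
   11  b$ababaacbaacababcabcac  c
   12  baacababcabcacb$ababaac  c
   13  baacbaacababcabcacb$aba  a
   14  babaacbaacababcabcacb$a  a
   15  babcabcacb$ababaacbaaca  a
   16  bcabcacb$ababaacbaacaba  a
   17  bcacb$ababaacbaacababca  a
   18  cababcabcacb$ababaacbaa  a
   19  cabcacb$ababaacbaacabab  b
   20  cacb$ababaacbaacababcab  b
   21  cb$ababaacbaacababcabca  a
   22  cbaacababcabcacb$ababaa  a

bbbb$cbcacaccaaaaaabbaa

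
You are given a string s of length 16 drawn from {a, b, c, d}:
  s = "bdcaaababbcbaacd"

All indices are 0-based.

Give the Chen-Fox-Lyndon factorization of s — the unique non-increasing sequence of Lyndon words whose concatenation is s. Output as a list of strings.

["bdc", "aaababbcbaacd"]

emit factor 1: 'bdc' (i=0, period=3)
emit factor 2: 'aaababbcbaacd' (i=3, period=13)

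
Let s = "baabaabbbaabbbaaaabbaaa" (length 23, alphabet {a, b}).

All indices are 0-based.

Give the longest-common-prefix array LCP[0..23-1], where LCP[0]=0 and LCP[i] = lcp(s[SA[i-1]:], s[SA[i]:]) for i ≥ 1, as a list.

[0, 1, 2, 3, 3, 2, 3, 4, 7, 1, 2, 3, 6, 0, 4, 3, 4, 8, 1, 5, 4, 2, 5]

sorted suffixes:
  #0 SA[0]=22  'a'
  #1 SA[1]=21  'aa'
  #2 SA[2]=20  'aaa'
  #3 SA[3]=14  'aaaabbaaa'
  #4 SA[4]=15  'aaabbaaa'
  #5 SA[5]=1  'aabaabbbaabbbaaaabbaaa'
  #6 SA[6]=16  'aabbaaa'
  #7 SA[7]=9  'aabbbaaaabbaaa'
  #8 SA[8]=4  'aabbbaabbbaaaabbaaa'
  #9 SA[9]=2  'abaabbbaabbbaaaabbaaa'
  #10 SA[10]=17  'abbaaa'
  #11 SA[11]=10  'abbbaaaabbaaa'
  #12 SA[12]=5  'abbbaabbbaaaabbaaa'
  #13 SA[13]=19  'baaa'
  #14 SA[14]=13  'baaaabbaaa'
  #15 SA[15]=0  'baabaabbbaabbbaaaabbaaa'
  #16 SA[16]=8  'baabbbaaaabbaaa'
  #17 SA[17]=3  'baabbbaabbbaaaabbaaa'
  #18 SA[18]=18  'bbaaa'
  #19 SA[19]=12  'bbaaaabbaaa'
  #20 SA[20]=7  'bbaabbbaaaabbaaa'
  #21 SA[21]=11  'bbbaaaabbaaa'
  #22 SA[22]=6  'bbbaabbbaaaabbaaa'

SA = [22, 21, 20, 14, 15, 1, 16, 9, 4, 2, 17, 10, 5, 19, 13, 0, 8, 3, 18, 12, 7, 11, 6]
i: (SA[i-1],SA[i]) lcp shared
  1: (22,21) 1 'a'
  2: (21,20) 2 'aa'
  3: (20,14) 3 'aaa'
  4: (14,15) 3 'aaa'
  5: (15,1) 2 'aa'
  6: (1,16) 3 'aab'
  7: (16,9) 4 'aabb'
  8: (9,4) 7 'aabbbaa'
  9: (4,2) 1 'a'
  10: (2,17) 2 'ab'
  11: (17,10) 3 'abb'
  12: (10,5) 6 'abbbaa'
  13: (5,19) 0 ''
  14: (19,13) 4 'baaa'
  15: (13,0) 3 'baa'
  16: (0,8) 4 'baab'
  17: (8,3) 8 'baabbbaa'
  18: (3,18) 1 'b'
  19: (18,12) 5 'bbaaa'
  20: (12,7) 4 'bbaa'
  21: (7,11) 2 'bb'
  22: (11,6) 5 'bbbaa'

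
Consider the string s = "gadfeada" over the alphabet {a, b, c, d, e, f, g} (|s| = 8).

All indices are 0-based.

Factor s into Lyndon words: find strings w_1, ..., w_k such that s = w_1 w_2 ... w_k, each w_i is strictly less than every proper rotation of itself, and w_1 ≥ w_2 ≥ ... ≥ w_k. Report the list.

["g", "adfe", "ad", "a"]

emit factor 1: 'g' (i=0, period=1)
emit factor 2: 'adfe' (i=1, period=4)
emit factor 3: 'ad' (i=5, period=2)
emit factor 4: 'a' (i=7, period=1)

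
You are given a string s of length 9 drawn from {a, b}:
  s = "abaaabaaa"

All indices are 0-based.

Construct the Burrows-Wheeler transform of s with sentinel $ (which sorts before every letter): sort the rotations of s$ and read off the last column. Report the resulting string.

rank  rotation    last
    0  $abaaabaaa  a
    1  a$abaaabaa  a
    2  aa$abaaaba  a
    3  aaa$abaaab  b
    4  aaabaaa$ab  b
    5  aabaaa$aba  a
    6  abaaa$abaa  a
    7  abaaabaaa$  $
    8  baaa$abaaa  a
    9  baaabaaa$a  a

aaabbaa$aa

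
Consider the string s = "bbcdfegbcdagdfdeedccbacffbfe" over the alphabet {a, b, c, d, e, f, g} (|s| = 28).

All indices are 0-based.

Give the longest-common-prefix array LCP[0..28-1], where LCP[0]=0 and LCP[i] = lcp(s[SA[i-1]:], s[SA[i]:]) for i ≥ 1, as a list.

rank→(start, suffix):
  0 → (21, 'acffbfe')
  1 → (10, 'agdfdeedccbacffbfe')
  2 → (20, 'bacffbfe')
  3 → (0, 'bbcdfegbcdagdfdeedccbacffbfe')
  4 → (7, 'bcdagdfdeedccbacffbfe')
  5 → (1, 'bcdfegbcdagdfdeedccbacffbfe')
  6 → (25, 'bfe')
  7 → (19, 'cbacffbfe')
  8 → (18, 'ccbacffbfe')
  9 → (8, 'cdagdfdeedccbacffbfe')
  10 → (2, 'cdfegbcdagdfdeedccbacffbfe')
  11 → (22, 'cffbfe')
  12 → (9, 'dagdfdeedccbacffbfe')
  13 → (17, 'dccbacffbfe')
  14 → (14, 'deedccbacffbfe')
  15 → (12, 'dfdeedccbacffbfe')
  16 → (3, 'dfegbcdagdfdeedccbacffbfe')
  17 → (27, 'e')
  18 → (16, 'edccbacffbfe')
  19 → (15, 'eedccbacffbfe')
  20 → (5, 'egbcdagdfdeedccbacffbfe')
  21 → (24, 'fbfe')
  22 → (13, 'fdeedccbacffbfe')
  23 → (26, 'fe')
  24 → (4, 'fegbcdagdfdeedccbacffbfe')
  25 → (23, 'ffbfe')
  26 → (6, 'gbcdagdfdeedccbacffbfe')
  27 → (11, 'gdfdeedccbacffbfe')

SA = [21, 10, 20, 0, 7, 1, 25, 19, 18, 8, 2, 22, 9, 17, 14, 12, 3, 27, 16, 15, 5, 24, 13, 26, 4, 23, 6, 11]
i: (SA[i-1],SA[i]) lcp shared
  1: (21,10) 1 'a'
  2: (10,20) 0 ''
  3: (20,0) 1 'b'
  4: (0,7) 1 'b'
  5: (7,1) 3 'bcd'
  6: (1,25) 1 'b'
  7: (25,19) 0 ''
  8: (19,18) 1 'c'
  9: (18,8) 1 'c'
  10: (8,2) 2 'cd'
  11: (2,22) 1 'c'
  12: (22,9) 0 ''
  13: (9,17) 1 'd'
  14: (17,14) 1 'd'
  15: (14,12) 1 'd'
  16: (12,3) 2 'df'
  17: (3,27) 0 ''
  18: (27,16) 1 'e'
  19: (16,15) 1 'e'
  20: (15,5) 1 'e'
  21: (5,24) 0 ''
  22: (24,13) 1 'f'
  23: (13,26) 1 'f'
  24: (26,4) 2 'fe'
  25: (4,23) 1 'f'
  26: (23,6) 0 ''
  27: (6,11) 1 'g'

[0, 1, 0, 1, 1, 3, 1, 0, 1, 1, 2, 1, 0, 1, 1, 1, 2, 0, 1, 1, 1, 0, 1, 1, 2, 1, 0, 1]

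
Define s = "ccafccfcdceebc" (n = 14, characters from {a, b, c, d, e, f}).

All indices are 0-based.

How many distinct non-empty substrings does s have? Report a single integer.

95

sorted suffixes:
  #0 SA[0]=2  'afccfcdceebc'
  #1 SA[1]=12  'bc'
  #2 SA[2]=13  'c'
  #3 SA[3]=1  'cafccfcdceebc'
  #4 SA[4]=0  'ccafccfcdceebc'
  #5 SA[5]=4  'ccfcdceebc'
  #6 SA[6]=7  'cdceebc'
  #7 SA[7]=9  'ceebc'
  #8 SA[8]=5  'cfcdceebc'
  #9 SA[9]=8  'dceebc'
  #10 SA[10]=11  'ebc'
  #11 SA[11]=10  'eebc'
  #12 SA[12]=3  'fccfcdceebc'
  #13 SA[13]=6  'fcdceebc'

SA = [2, 12, 13, 1, 0, 4, 7, 9, 5, 8, 11, 10, 3, 6]
rank  pair      lcp
   1  s[2:],s[12:]  0  ''
   2  s[12:],s[13:]  0  ''
   3  s[13:],s[1:]  1  'c'
   4  s[1:],s[0:]  1  'c'
   5  s[0:],s[4:]  2  'cc'
   6  s[4:],s[7:]  1  'c'
   7  s[7:],s[9:]  1  'c'
   8  s[9:],s[5:]  1  'c'
   9  s[5:],s[8:]  0  ''
  10  s[8:],s[11:]  0  ''
  11  s[11:],s[10:]  1  'e'
  12  s[10:],s[3:]  0  ''
  13  s[3:],s[6:]  2  'fc'

n(n+1)/2 = 14·15/2 = 105
Σ LCP = 0 + 0 + 0 + 1 + 1 + 2 + 1 + 1 + 1 + 0 + 0 + 1 + 0 + 2 = 10
distinct = 105 − 10 = 95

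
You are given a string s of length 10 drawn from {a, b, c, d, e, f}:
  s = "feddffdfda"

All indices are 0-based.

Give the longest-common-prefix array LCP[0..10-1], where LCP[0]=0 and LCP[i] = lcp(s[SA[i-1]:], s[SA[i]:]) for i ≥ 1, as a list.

[0, 0, 1, 1, 2, 0, 0, 2, 1, 1]

rank | idx | suffix
   0 |   9 | a
   1 |   8 | da
   2 |   2 | ddffdfda
   3 |   6 | dfda
   4 |   3 | dffdfda
   5 |   1 | eddffdfda
   6 |   7 | fda
   7 |   5 | fdfda
   8 |   0 | feddffdfda
   9 |   4 | ffdfda

SA = [9, 8, 2, 6, 3, 1, 7, 5, 0, 4]
[i] adj suffixes → lcp
  [1] 9/8 → 0 ('')
  [2] 8/2 → 1 ('d')
  [3] 2/6 → 1 ('d')
  [4] 6/3 → 2 ('df')
  [5] 3/1 → 0 ('')
  [6] 1/7 → 0 ('')
  [7] 7/5 → 2 ('fd')
  [8] 5/0 → 1 ('f')
  [9] 0/4 → 1 ('f')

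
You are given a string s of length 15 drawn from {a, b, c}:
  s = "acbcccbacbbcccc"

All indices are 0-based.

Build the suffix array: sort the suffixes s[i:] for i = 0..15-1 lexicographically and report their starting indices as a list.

[7, 0, 6, 9, 2, 10, 14, 5, 8, 1, 13, 4, 12, 3, 11]

sorted suffixes:
  #0 SA[0]=7  'acbbcccc'
  #1 SA[1]=0  'acbcccbacbbcccc'
  #2 SA[2]=6  'bacbbcccc'
  #3 SA[3]=9  'bbcccc'
  #4 SA[4]=2  'bcccbacbbcccc'
  #5 SA[5]=10  'bcccc'
  #6 SA[6]=14  'c'
  #7 SA[7]=5  'cbacbbcccc'
  #8 SA[8]=8  'cbbcccc'
  #9 SA[9]=1  'cbcccbacbbcccc'
  #10 SA[10]=13  'cc'
  #11 SA[11]=4  'ccbacbbcccc'
  #12 SA[12]=12  'ccc'
  #13 SA[13]=3  'cccbacbbcccc'
  #14 SA[14]=11  'cccc'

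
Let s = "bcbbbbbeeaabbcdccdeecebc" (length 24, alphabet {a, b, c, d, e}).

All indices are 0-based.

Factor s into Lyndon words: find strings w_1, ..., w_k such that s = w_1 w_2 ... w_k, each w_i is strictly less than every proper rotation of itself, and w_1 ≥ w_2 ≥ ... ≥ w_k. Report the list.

["bc", "bbbbbee", "aabbcdccdeecebc"]

emit factor 1: 'bc' (i=0, period=2)
emit factor 2: 'bbbbbee' (i=2, period=7)
emit factor 3: 'aabbcdccdeecebc' (i=9, period=15)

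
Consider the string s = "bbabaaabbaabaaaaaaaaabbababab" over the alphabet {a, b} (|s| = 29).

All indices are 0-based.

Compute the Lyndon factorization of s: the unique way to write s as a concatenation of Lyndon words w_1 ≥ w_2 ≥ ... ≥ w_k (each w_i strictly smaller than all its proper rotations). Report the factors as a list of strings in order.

emit factor 1: 'b' (i=0, period=1)
emit factor 2: 'b' (i=1, period=1)
emit factor 3: 'ab' (i=2, period=2)
emit factor 4: 'aaabbaab' (i=4, period=8)
emit factor 5: 'aaaaaaaaabbababab' (i=12, period=17)

["b", "b", "ab", "aaabbaab", "aaaaaaaaabbababab"]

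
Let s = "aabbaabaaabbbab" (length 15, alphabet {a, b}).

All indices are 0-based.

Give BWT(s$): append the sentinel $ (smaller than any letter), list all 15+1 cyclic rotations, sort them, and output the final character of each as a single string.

rank  rotation          last
    0  $aabbaabaaabbbab  b
    1  aaabbbab$aabbaab  b
    2  aabaaabbbab$aabb  b
    3  aabbaabaaabbbab$  $
    4  aabbbab$aabbaaba  a
    5  ab$aabbaabaaabbb  b
    6  abaaabbbab$aabba  a
    7  abbaabaaabbbab$a  a
    8  abbbab$aabbaabaa  a
    9  b$aabbaabaaabbba  a
   10  baaabbbab$aabbaa  a
   11  baabaaabbbab$aab  b
   12  bab$aabbaabaaabb  b
   13  bbaabaaabbbab$aa  a
   14  bbab$aabbaabaaab  b
   15  bbbab$aabbaabaaa  a

bbb$abaaaaabbaba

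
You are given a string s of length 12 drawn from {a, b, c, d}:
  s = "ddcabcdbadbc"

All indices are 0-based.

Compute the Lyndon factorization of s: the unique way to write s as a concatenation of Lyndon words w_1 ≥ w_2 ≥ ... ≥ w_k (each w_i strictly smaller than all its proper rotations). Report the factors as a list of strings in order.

["d", "d", "c", "abcdbadbc"]

emit factor 1: 'd' (i=0, period=1)
emit factor 2: 'd' (i=1, period=1)
emit factor 3: 'c' (i=2, period=1)
emit factor 4: 'abcdbadbc' (i=3, period=9)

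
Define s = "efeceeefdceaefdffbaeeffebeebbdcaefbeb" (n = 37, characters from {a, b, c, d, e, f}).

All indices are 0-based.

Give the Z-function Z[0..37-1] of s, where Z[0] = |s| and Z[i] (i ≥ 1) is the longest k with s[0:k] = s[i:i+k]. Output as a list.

Z[0]=37
i=1: i≥r, start 0; Z[1]=0
i=2: i≥r, start 0; Z[2]=1 scan→box=[2,3)
i=3: i≥r, start 0; Z[3]=0
i=4: i≥r, start 0; Z[4]=1 scan→box=[4,5)
i=5: i≥r, start 0; Z[5]=1 scan→box=[5,6)
i=6: i≥r, start 0; Z[6]=2 scan→box=[6,8)
i=7: min(r-i=1, Z[1]=0)=0; Z[7]=0
i=8: i≥r, start 0; Z[8]=0
i=9: i≥r, start 0; Z[9]=0
i=10: i≥r, start 0; Z[10]=1 scan→box=[10,11)
i=11: i≥r, start 0; Z[11]=0
i=12: i≥r, start 0; Z[12]=2 scan→box=[12,14)
i=13: min(r-i=1, Z[1]=0)=0; Z[13]=0
i=14: i≥r, start 0; Z[14]=0
i=15: i≥r, start 0; Z[15]=0
i=16: i≥r, start 0; Z[16]=0
i=17: i≥r, start 0; Z[17]=0
i=18: i≥r, start 0; Z[18]=0
i=19: i≥r, start 0; Z[19]=1 scan→box=[19,20)
i=20: i≥r, start 0; Z[20]=2 scan→box=[20,22)
i=21: min(r-i=1, Z[1]=0)=0; Z[21]=0
i=22: i≥r, start 0; Z[22]=0
i=23: i≥r, start 0; Z[23]=1 scan→box=[23,24)
i=24: i≥r, start 0; Z[24]=0
i=25: i≥r, start 0; Z[25]=1 scan→box=[25,26)
i=26: i≥r, start 0; Z[26]=1 scan→box=[26,27)
i=27: i≥r, start 0; Z[27]=0
i=28: i≥r, start 0; Z[28]=0
i=29: i≥r, start 0; Z[29]=0
i=30: i≥r, start 0; Z[30]=0
i=31: i≥r, start 0; Z[31]=0
i=32: i≥r, start 0; Z[32]=2 scan→box=[32,34)
i=33: min(r-i=1, Z[1]=0)=0; Z[33]=0
i=34: i≥r, start 0; Z[34]=0
i=35: i≥r, start 0; Z[35]=1 scan→box=[35,36)
i=36: i≥r, start 0; Z[36]=0

[37, 0, 1, 0, 1, 1, 2, 0, 0, 0, 1, 0, 2, 0, 0, 0, 0, 0, 0, 1, 2, 0, 0, 1, 0, 1, 1, 0, 0, 0, 0, 0, 2, 0, 0, 1, 0]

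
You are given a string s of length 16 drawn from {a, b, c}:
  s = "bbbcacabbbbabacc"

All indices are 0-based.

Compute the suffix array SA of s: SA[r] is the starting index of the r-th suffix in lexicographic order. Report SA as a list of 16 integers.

[11, 6, 4, 13, 10, 12, 9, 8, 7, 0, 1, 2, 15, 5, 3, 14]

sorted suffixes:
  #0 SA[0]=11  'abacc'
  #1 SA[1]=6  'abbbbabacc'
  #2 SA[2]=4  'acabbbbabacc'
  #3 SA[3]=13  'acc'
  #4 SA[4]=10  'babacc'
  #5 SA[5]=12  'bacc'
  #6 SA[6]=9  'bbabacc'
  #7 SA[7]=8  'bbbabacc'
  #8 SA[8]=7  'bbbbabacc'
  #9 SA[9]=0  'bbbcacabbbbabacc'
  #10 SA[10]=1  'bbcacabbbbabacc'
  #11 SA[11]=2  'bcacabbbbabacc'
  #12 SA[12]=15  'c'
  #13 SA[13]=5  'cabbbbabacc'
  #14 SA[14]=3  'cacabbbbabacc'
  #15 SA[15]=14  'cc'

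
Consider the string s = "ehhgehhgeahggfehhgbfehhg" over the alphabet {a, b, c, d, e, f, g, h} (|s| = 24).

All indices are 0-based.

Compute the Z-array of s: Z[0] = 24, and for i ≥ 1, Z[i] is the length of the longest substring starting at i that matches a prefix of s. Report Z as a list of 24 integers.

[24, 0, 0, 0, 5, 0, 0, 0, 1, 0, 0, 0, 0, 0, 4, 0, 0, 0, 0, 0, 4, 0, 0, 0]

Z[0]=24
i=1: outside box; Z[1]=0
i=2: outside box; Z[2]=0
i=3: outside box; Z[3]=0
i=4: outside box; Z[4]=5 scan→box=[4,9)
i=5: min(r-i=4, Z[1]=0)=0; Z[5]=0
i=6: min(r-i=3, Z[2]=0)=0; Z[6]=0
i=7: min(r-i=2, Z[3]=0)=0; Z[7]=0
i=8: min(r-i=1, Z[4]=5)=1; Z[8]=1
i=9: outside box; Z[9]=0
i=10: outside box; Z[10]=0
i=11: outside box; Z[11]=0
i=12: outside box; Z[12]=0
i=13: outside box; Z[13]=0
i=14: outside box; Z[14]=4 scan→box=[14,18)
i=15: min(r-i=3, Z[1]=0)=0; Z[15]=0
i=16: min(r-i=2, Z[2]=0)=0; Z[16]=0
i=17: min(r-i=1, Z[3]=0)=0; Z[17]=0
i=18: outside box; Z[18]=0
i=19: outside box; Z[19]=0
i=20: outside box; Z[20]=4 scan→box=[20,24)
i=21: min(r-i=3, Z[1]=0)=0; Z[21]=0
i=22: min(r-i=2, Z[2]=0)=0; Z[22]=0
i=23: min(r-i=1, Z[3]=0)=0; Z[23]=0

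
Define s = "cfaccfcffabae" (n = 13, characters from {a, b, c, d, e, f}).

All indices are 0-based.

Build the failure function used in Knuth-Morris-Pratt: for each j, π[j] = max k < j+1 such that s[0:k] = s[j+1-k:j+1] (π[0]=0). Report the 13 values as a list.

π[0] = 0
j=1 s[j]='f': π[1]=0 (border '')
j=2 s[j]='a': π[2]=0 (border '')
j=3 s[j]='c': π[3]=1 (border 'c')
j=4 s[j]='c': k: 1→0; π[4]=1 (border 'c')
j=5 s[j]='f': π[5]=2 (border 'cf')
j=6 s[j]='c': k: 2→0; π[6]=1 (border 'c')
j=7 s[j]='f': π[7]=2 (border 'cf')
j=8 s[j]='f': k: 2→0; π[8]=0 (border '')
j=9 s[j]='a': π[9]=0 (border '')
j=10 s[j]='b': π[10]=0 (border '')
j=11 s[j]='a': π[11]=0 (border '')
j=12 s[j]='e': π[12]=0 (border '')

[0, 0, 0, 1, 1, 2, 1, 2, 0, 0, 0, 0, 0]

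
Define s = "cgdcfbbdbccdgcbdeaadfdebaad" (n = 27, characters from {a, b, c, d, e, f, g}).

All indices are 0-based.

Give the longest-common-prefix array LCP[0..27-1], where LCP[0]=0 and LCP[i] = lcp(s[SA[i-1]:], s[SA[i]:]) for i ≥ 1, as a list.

rank | idx | suffix
   0 |  24 | aad
   1 |  17 | aadfdebaad
   2 |  25 | ad
   3 |  18 | adfdebaad
   4 |  23 | baad
   5 |   5 | bbdbccdgcbdeaadfdebaad
   6 |   8 | bccdgcbdeaadfdebaad
   7 |   6 | bdbccdgcbdeaadfdebaad
   8 |  14 | bdeaadfdebaad
   9 |  13 | cbdeaadfdebaad
  10 |   9 | ccdgcbdeaadfdebaad
  11 |  10 | cdgcbdeaadfdebaad
  12 |   3 | cfbbdbccdgcbdeaadfdebaad
  13 |   0 | cgdcfbbdbccdgcbdeaadfdebaad
  14 |  26 | d
  15 |   7 | dbccdgcbdeaadfdebaad
  16 |   2 | dcfbbdbccdgcbdeaadfdebaad
  17 |  15 | deaadfdebaad
  18 |  21 | debaad
  19 |  19 | dfdebaad
  20 |  11 | dgcbdeaadfdebaad
  21 |  16 | eaadfdebaad
  22 |  22 | ebaad
  23 |   4 | fbbdbccdgcbdeaadfdebaad
  24 |  20 | fdebaad
  25 |  12 | gcbdeaadfdebaad
  26 |   1 | gdcfbbdbccdgcbdeaadfdebaad

SA = [24, 17, 25, 18, 23, 5, 8, 6, 14, 13, 9, 10, 3, 0, 26, 7, 2, 15, 21, 19, 11, 16, 22, 4, 20, 12, 1]
[i] adj suffixes → lcp
  [1] 24/17 → 3 ('aad')
  [2] 17/25 → 1 ('a')
  [3] 25/18 → 2 ('ad')
  [4] 18/23 → 0 ('')
  [5] 23/5 → 1 ('b')
  [6] 5/8 → 1 ('b')
  [7] 8/6 → 1 ('b')
  [8] 6/14 → 2 ('bd')
  [9] 14/13 → 0 ('')
  [10] 13/9 → 1 ('c')
  [11] 9/10 → 1 ('c')
  [12] 10/3 → 1 ('c')
  [13] 3/0 → 1 ('c')
  [14] 0/26 → 0 ('')
  [15] 26/7 → 1 ('d')
  [16] 7/2 → 1 ('d')
  [17] 2/15 → 1 ('d')
  [18] 15/21 → 2 ('de')
  [19] 21/19 → 1 ('d')
  [20] 19/11 → 1 ('d')
  [21] 11/16 → 0 ('')
  [22] 16/22 → 1 ('e')
  [23] 22/4 → 0 ('')
  [24] 4/20 → 1 ('f')
  [25] 20/12 → 0 ('')
  [26] 12/1 → 1 ('g')

[0, 3, 1, 2, 0, 1, 1, 1, 2, 0, 1, 1, 1, 1, 0, 1, 1, 1, 2, 1, 1, 0, 1, 0, 1, 0, 1]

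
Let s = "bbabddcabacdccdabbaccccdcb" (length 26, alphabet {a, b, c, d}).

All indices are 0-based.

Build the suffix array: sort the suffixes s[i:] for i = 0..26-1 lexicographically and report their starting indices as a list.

sorted suffixes:
  #0 SA[0]=7  'abacdccdabbaccccdcb'
  #1 SA[1]=15  'abbaccccdcb'
  #2 SA[2]=2  'abddcabacdccdabbaccccdcb'
  #3 SA[3]=18  'accccdcb'
  #4 SA[4]=9  'acdccdabbaccccdcb'
  #5 SA[5]=25  'b'
  #6 SA[6]=1  'babddcabacdccdabbaccccdcb'
  #7 SA[7]=17  'baccccdcb'
  #8 SA[8]=8  'bacdccdabbaccccdcb'
  #9 SA[9]=0  'bbabddcabacdccdabbaccccdcb'
  #10 SA[10]=16  'bbaccccdcb'
  #11 SA[11]=3  'bddcabacdccdabbaccccdcb'
  #12 SA[12]=6  'cabacdccdabbaccccdcb'
  #13 SA[13]=24  'cb'
  #14 SA[14]=19  'ccccdcb'
  #15 SA[15]=20  'cccdcb'
  #16 SA[16]=12  'ccdabbaccccdcb'
  #17 SA[17]=21  'ccdcb'
  #18 SA[18]=13  'cdabbaccccdcb'
  #19 SA[19]=22  'cdcb'
  #20 SA[20]=10  'cdccdabbaccccdcb'
  #21 SA[21]=14  'dabbaccccdcb'
  #22 SA[22]=5  'dcabacdccdabbaccccdcb'
  #23 SA[23]=23  'dcb'
  #24 SA[24]=11  'dccdabbaccccdcb'
  #25 SA[25]=4  'ddcabacdccdabbaccccdcb'

[7, 15, 2, 18, 9, 25, 1, 17, 8, 0, 16, 3, 6, 24, 19, 20, 12, 21, 13, 22, 10, 14, 5, 23, 11, 4]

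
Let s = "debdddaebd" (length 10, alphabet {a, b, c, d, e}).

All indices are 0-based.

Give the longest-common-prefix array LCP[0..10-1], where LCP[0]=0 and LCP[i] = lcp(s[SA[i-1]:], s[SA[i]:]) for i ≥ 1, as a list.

[0, 0, 2, 0, 1, 1, 2, 1, 0, 3]

rank→(start, suffix):
  0 → (6, 'aebd')
  1 → (8, 'bd')
  2 → (2, 'bdddaebd')
  3 → (9, 'd')
  4 → (5, 'daebd')
  5 → (4, 'ddaebd')
  6 → (3, 'dddaebd')
  7 → (0, 'debdddaebd')
  8 → (7, 'ebd')
  9 → (1, 'ebdddaebd')

SA = [6, 8, 2, 9, 5, 4, 3, 0, 7, 1]
rank  pair      lcp
   1  s[6:],s[8:]  0  ''
   2  s[8:],s[2:]  2  'bd'
   3  s[2:],s[9:]  0  ''
   4  s[9:],s[5:]  1  'd'
   5  s[5:],s[4:]  1  'd'
   6  s[4:],s[3:]  2  'dd'
   7  s[3:],s[0:]  1  'd'
   8  s[0:],s[7:]  0  ''
   9  s[7:],s[1:]  3  'ebd'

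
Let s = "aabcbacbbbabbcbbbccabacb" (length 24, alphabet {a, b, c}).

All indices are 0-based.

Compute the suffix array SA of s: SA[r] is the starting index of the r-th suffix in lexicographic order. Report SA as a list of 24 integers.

sorted suffixes:
  #0 SA[0]=0  'aabcbacbbbabbcbbbccabacb'
  #1 SA[1]=19  'abacb'
  #2 SA[2]=10  'abbcbbbccabacb'
  #3 SA[3]=1  'abcbacbbbabbcbbbccabacb'
  #4 SA[4]=21  'acb'
  #5 SA[5]=5  'acbbbabbcbbbccabacb'
  #6 SA[6]=23  'b'
  #7 SA[7]=9  'babbcbbbccabacb'
  #8 SA[8]=20  'bacb'
  #9 SA[9]=4  'bacbbbabbcbbbccabacb'
  #10 SA[10]=8  'bbabbcbbbccabacb'
  #11 SA[11]=7  'bbbabbcbbbccabacb'
  #12 SA[12]=14  'bbbccabacb'
  #13 SA[13]=11  'bbcbbbccabacb'
  #14 SA[14]=15  'bbccabacb'
  #15 SA[15]=2  'bcbacbbbabbcbbbccabacb'
  #16 SA[16]=12  'bcbbbccabacb'
  #17 SA[17]=16  'bccabacb'
  #18 SA[18]=18  'cabacb'
  #19 SA[19]=22  'cb'
  #20 SA[20]=3  'cbacbbbabbcbbbccabacb'
  #21 SA[21]=6  'cbbbabbcbbbccabacb'
  #22 SA[22]=13  'cbbbccabacb'
  #23 SA[23]=17  'ccabacb'

[0, 19, 10, 1, 21, 5, 23, 9, 20, 4, 8, 7, 14, 11, 15, 2, 12, 16, 18, 22, 3, 6, 13, 17]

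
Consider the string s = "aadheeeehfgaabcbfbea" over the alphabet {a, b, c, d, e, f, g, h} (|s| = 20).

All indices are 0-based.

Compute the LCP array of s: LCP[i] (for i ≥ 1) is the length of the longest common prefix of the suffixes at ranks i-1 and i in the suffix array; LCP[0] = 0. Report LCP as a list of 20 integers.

[0, 1, 2, 1, 1, 0, 1, 1, 0, 0, 0, 1, 3, 2, 1, 0, 1, 0, 0, 1]

rank | idx | suffix
   0 |  19 | a
   1 |  11 | aabcbfbea
   2 |   0 | aadheeeehfgaabcbfbea
   3 |  12 | abcbfbea
   4 |   1 | adheeeehfgaabcbfbea
   5 |  13 | bcbfbea
   6 |  17 | bea
   7 |  15 | bfbea
   8 |  14 | cbfbea
   9 |   2 | dheeeehfgaabcbfbea
  10 |  18 | ea
  11 |   4 | eeeehfgaabcbfbea
  12 |   5 | eeehfgaabcbfbea
  13 |   6 | eehfgaabcbfbea
  14 |   7 | ehfgaabcbfbea
  15 |  16 | fbea
  16 |   9 | fgaabcbfbea
  17 |  10 | gaabcbfbea
  18 |   3 | heeeehfgaabcbfbea
  19 |   8 | hfgaabcbfbea

SA = [19, 11, 0, 12, 1, 13, 17, 15, 14, 2, 18, 4, 5, 6, 7, 16, 9, 10, 3, 8]
i: (SA[i-1],SA[i]) lcp shared
  1: (19,11) 1 'a'
  2: (11,0) 2 'aa'
  3: (0,12) 1 'a'
  4: (12,1) 1 'a'
  5: (1,13) 0 ''
  6: (13,17) 1 'b'
  7: (17,15) 1 'b'
  8: (15,14) 0 ''
  9: (14,2) 0 ''
  10: (2,18) 0 ''
  11: (18,4) 1 'e'
  12: (4,5) 3 'eee'
  13: (5,6) 2 'ee'
  14: (6,7) 1 'e'
  15: (7,16) 0 ''
  16: (16,9) 1 'f'
  17: (9,10) 0 ''
  18: (10,3) 0 ''
  19: (3,8) 1 'h'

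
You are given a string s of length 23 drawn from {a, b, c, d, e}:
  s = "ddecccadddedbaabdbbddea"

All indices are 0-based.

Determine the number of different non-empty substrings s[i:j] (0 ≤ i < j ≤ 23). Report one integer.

rank→(start, suffix):
  0 → (22, 'a')
  1 → (13, 'aabdbbddea')
  2 → (14, 'abdbbddea')
  3 → (6, 'adddedbaabdbbddea')
  4 → (12, 'baabdbbddea')
  5 → (17, 'bbddea')
  6 → (15, 'bdbbddea')
  7 → (18, 'bddea')
  8 → (5, 'cadddedbaabdbbddea')
  9 → (4, 'ccadddedbaabdbbddea')
  10 → (3, 'cccadddedbaabdbbddea')
  11 → (11, 'dbaabdbbddea')
  12 → (16, 'dbbddea')
  13 → (7, 'dddedbaabdbbddea')
  14 → (19, 'ddea')
  15 → (0, 'ddecccadddedbaabdbbddea')
  16 → (8, 'ddedbaabdbbddea')
  17 → (20, 'dea')
  18 → (1, 'decccadddedbaabdbbddea')
  19 → (9, 'dedbaabdbbddea')
  20 → (21, 'ea')
  21 → (2, 'ecccadddedbaabdbbddea')
  22 → (10, 'edbaabdbbddea')

SA = [22, 13, 14, 6, 12, 17, 15, 18, 5, 4, 3, 11, 16, 7, 19, 0, 8, 20, 1, 9, 21, 2, 10]
rank  pair      lcp
   1  s[22:],s[13:]  1  'a'
   2  s[13:],s[14:]  1  'a'
   3  s[14:],s[6:]  1  'a'
   4  s[6:],s[12:]  0  ''
   5  s[12:],s[17:]  1  'b'
   6  s[17:],s[15:]  1  'b'
   7  s[15:],s[18:]  2  'bd'
   8  s[18:],s[5:]  0  ''
   9  s[5:],s[4:]  1  'c'
  10  s[4:],s[3:]  2  'cc'
  11  s[3:],s[11:]  0  ''
  12  s[11:],s[16:]  2  'db'
  13  s[16:],s[7:]  1  'd'
  14  s[7:],s[19:]  2  'dd'
  15  s[19:],s[0:]  3  'dde'
  16  s[0:],s[8:]  3  'dde'
  17  s[8:],s[20:]  1  'd'
  18  s[20:],s[1:]  2  'de'
  19  s[1:],s[9:]  2  'de'
  20  s[9:],s[21:]  0  ''
  21  s[21:],s[2:]  1  'e'
  22  s[2:],s[10:]  1  'e'

n(n+1)/2 = 23·24/2 = 276
Σ LCP = 0 + 1 + 1 + 1 + 0 + 1 + 1 + 2 + 0 + 1 + 2 + 0 + 2 + 1 + 2 + 3 + 3 + 1 + 2 + 2 + 0 + 1 + 1 = 28
distinct = 276 − 28 = 248

248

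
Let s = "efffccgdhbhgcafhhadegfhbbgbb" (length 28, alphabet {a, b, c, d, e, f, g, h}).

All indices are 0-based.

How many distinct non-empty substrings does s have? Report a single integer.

382

rank | idx | suffix
   0 |  17 | adegfhbbgbb
   1 |  13 | afhhadegfhbbgbb
   2 |  27 | b
   3 |  26 | bb
   4 |  23 | bbgbb
   5 |  24 | bgbb
   6 |   9 | bhgcafhhadegfhbbgbb
   7 |  12 | cafhhadegfhbbgbb
   8 |   4 | ccgdhbhgcafhhadegfhbbgbb
   9 |   5 | cgdhbhgcafhhadegfhbbgbb
  10 |  18 | degfhbbgbb
  11 |   7 | dhbhgcafhhadegfhbbgbb
  12 |   0 | efffccgdhbhgcafhhadegfhbbgbb
  13 |  19 | egfhbbgbb
  14 |   3 | fccgdhbhgcafhhadegfhbbgbb
  15 |   2 | ffccgdhbhgcafhhadegfhbbgbb
  16 |   1 | fffccgdhbhgcafhhadegfhbbgbb
  17 |  21 | fhbbgbb
  18 |  14 | fhhadegfhbbgbb
  19 |  25 | gbb
  20 |  11 | gcafhhadegfhbbgbb
  21 |   6 | gdhbhgcafhhadegfhbbgbb
  22 |  20 | gfhbbgbb
  23 |  16 | hadegfhbbgbb
  24 |  22 | hbbgbb
  25 |   8 | hbhgcafhhadegfhbbgbb
  26 |  10 | hgcafhhadegfhbbgbb
  27 |  15 | hhadegfhbbgbb

SA = [17, 13, 27, 26, 23, 24, 9, 12, 4, 5, 18, 7, 0, 19, 3, 2, 1, 21, 14, 25, 11, 6, 20, 16, 22, 8, 10, 15]
[i] adj suffixes → lcp
  [1] 17/13 → 1 ('a')
  [2] 13/27 → 0 ('')
  [3] 27/26 → 1 ('b')
  [4] 26/23 → 2 ('bb')
  [5] 23/24 → 1 ('b')
  [6] 24/9 → 1 ('b')
  [7] 9/12 → 0 ('')
  [8] 12/4 → 1 ('c')
  [9] 4/5 → 1 ('c')
  [10] 5/18 → 0 ('')
  [11] 18/7 → 1 ('d')
  [12] 7/0 → 0 ('')
  [13] 0/19 → 1 ('e')
  [14] 19/3 → 0 ('')
  [15] 3/2 → 1 ('f')
  [16] 2/1 → 2 ('ff')
  [17] 1/21 → 1 ('f')
  [18] 21/14 → 2 ('fh')
  [19] 14/25 → 0 ('')
  [20] 25/11 → 1 ('g')
  [21] 11/6 → 1 ('g')
  [22] 6/20 → 1 ('g')
  [23] 20/16 → 0 ('')
  [24] 16/22 → 1 ('h')
  [25] 22/8 → 2 ('hb')
  [26] 8/10 → 1 ('h')
  [27] 10/15 → 1 ('h')

n(n+1)/2 = 28·29/2 = 406
Σ LCP = 0 + 1 + 0 + 1 + 2 + 1 + 1 + 0 + 1 + 1 + 0 + 1 + 0 + 1 + 0 + 1 + 2 + 1 + 2 + 0 + 1 + 1 + 1 + 0 + 1 + 2 + 1 + 1 = 24
distinct = 406 − 24 = 382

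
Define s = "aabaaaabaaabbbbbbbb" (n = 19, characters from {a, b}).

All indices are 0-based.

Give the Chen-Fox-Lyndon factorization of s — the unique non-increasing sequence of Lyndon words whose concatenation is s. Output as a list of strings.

["aab", "aaaabaaabbbbbbbb"]

emit factor 1: 'aab' (i=0, period=3)
emit factor 2: 'aaaabaaabbbbbbbb' (i=3, period=16)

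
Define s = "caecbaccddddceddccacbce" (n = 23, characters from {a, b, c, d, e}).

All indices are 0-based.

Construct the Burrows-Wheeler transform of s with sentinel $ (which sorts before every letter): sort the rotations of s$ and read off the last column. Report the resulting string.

ecbcccc$eadacbdddeddccac

rank  rotation                  last
    0  $caecbaccddddceddccacbce  e
    1  acbce$caecbaccddddceddcc  c
    2  accddddceddccacbce$caecb  b
    3  aecbaccddddceddccacbce$c  c
    4  baccddddceddccacbce$caec  c
    5  bce$caecbaccddddceddccac  c
    6  cacbce$caecbaccddddceddc  c
    7  caecbaccddddceddccacbce$  $
    8  cbaccddddceddccacbce$cae  e
    9  cbce$caecbaccddddceddcca  a
   10  ccacbce$caecbaccddddcedd  d
   11  ccddddceddccacbce$caecba  a
   12  cddddceddccacbce$caecbac  c
   13  ce$caecbaccddddceddccacb  b
   14  ceddccacbce$caecbaccdddd  d
   15  dccacbce$caecbaccddddced  d
   16  dceddccacbce$caecbaccddd  d
   17  ddccacbce$caecbaccddddce  e
   18  ddceddccacbce$caecbaccdd  d
   19  dddceddccacbce$caecbaccd  d
   20  ddddceddccacbce$caecbacc  c
   21  e$caecbaccddddceddccacbc  c
   22  ecbaccddddceddccacbce$ca  a
   23  eddccacbce$caecbaccddddc  c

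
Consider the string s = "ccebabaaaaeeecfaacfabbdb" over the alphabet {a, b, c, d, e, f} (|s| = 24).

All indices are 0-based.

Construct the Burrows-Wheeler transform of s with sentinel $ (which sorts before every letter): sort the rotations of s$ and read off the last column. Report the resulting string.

bbafabfaadaeab$ceabceeacc

rank  rotation                   last
    0  $ccebabaaaaeeecfaacfabbdb  b
    1  aaaaeeecfaacfabbdb$ccebab  b
    2  aaaeeecfaacfabbdb$ccebaba  a
    3  aacfabbdb$ccebabaaaaeeecf  f
    4  aaeeecfaacfabbdb$ccebabaa  a
    5  abaaaaeeecfaacfabbdb$cceb  b
    6  abbdb$ccebabaaaaeeecfaacf  f
    7  acfabbdb$ccebabaaaaeeecfa  a
    8  aeeecfaacfabbdb$ccebabaaa  a
    9  b$ccebabaaaaeeecfaacfabbd  d
   10  baaaaeeecfaacfabbdb$cceba  a
   11  babaaaaeeecfaacfabbdb$cce  e
   12  bbdb$ccebabaaaaeeecfaacfa  a
   13  bdb$ccebabaaaaeeecfaacfab  b
   14  ccebabaaaaeeecfaacfabbdb$  $
   15  cebabaaaaeeecfaacfabbdb$c  c
   16  cfaacfabbdb$ccebabaaaaeee  e
   17  cfabbdb$ccebabaaaaeeecfaa  a
   18  db$ccebabaaaaeeecfaacfabb  b
   19  ebabaaaaeeecfaacfabbdb$cc  c
   20  ecfaacfabbdb$ccebabaaaaee  e
   21  eecfaacfabbdb$ccebabaaaae  e
   22  eeecfaacfabbdb$ccebabaaaa  a
   23  faacfabbdb$ccebabaaaaeeec  c
   24  fabbdb$ccebabaaaaeeecfaac  c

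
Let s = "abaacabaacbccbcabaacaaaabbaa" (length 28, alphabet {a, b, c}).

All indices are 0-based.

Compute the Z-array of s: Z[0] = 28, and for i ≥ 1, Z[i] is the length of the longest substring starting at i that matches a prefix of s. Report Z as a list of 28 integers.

Z[0]=28
i=1: i≥r, start 0; Z[1]=0
i=2: i≥r, start 0; Z[2]=1 grow→box=[2,3)
i=3: i≥r, start 0; Z[3]=1 grow→box=[3,4)
i=4: i≥r, start 0; Z[4]=0
i=5: i≥r, start 0; Z[5]=5 grow→box=[5,10)
i=6: min(r-i=4, Z[1]=0)=0; Z[6]=0
i=7: min(r-i=3, Z[2]=1)=1; Z[7]=1
i=8: min(r-i=2, Z[3]=1)=1; Z[8]=1
i=9: min(r-i=1, Z[4]=0)=0; Z[9]=0
i=10: i≥r, start 0; Z[10]=0
i=11: i≥r, start 0; Z[11]=0
i=12: i≥r, start 0; Z[12]=0
i=13: i≥r, start 0; Z[13]=0
i=14: i≥r, start 0; Z[14]=0
i=15: i≥r, start 0; Z[15]=6 grow→box=[15,21)
i=16: min(r-i=5, Z[1]=0)=0; Z[16]=0
i=17: min(r-i=4, Z[2]=1)=1; Z[17]=1
i=18: min(r-i=3, Z[3]=1)=1; Z[18]=1
i=19: min(r-i=2, Z[4]=0)=0; Z[19]=0
i=20: min(r-i=1, Z[5]=5)=1; Z[20]=1
i=21: i≥r, start 0; Z[21]=1 grow→box=[21,22)
i=22: i≥r, start 0; Z[22]=1 grow→box=[22,23)
i=23: i≥r, start 0; Z[23]=2 grow→box=[23,25)
i=24: min(r-i=1, Z[1]=0)=0; Z[24]=0
i=25: i≥r, start 0; Z[25]=0
i=26: i≥r, start 0; Z[26]=1 grow→box=[26,27)
i=27: i≥r, start 0; Z[27]=1 grow→box=[27,28)

[28, 0, 1, 1, 0, 5, 0, 1, 1, 0, 0, 0, 0, 0, 0, 6, 0, 1, 1, 0, 1, 1, 1, 2, 0, 0, 1, 1]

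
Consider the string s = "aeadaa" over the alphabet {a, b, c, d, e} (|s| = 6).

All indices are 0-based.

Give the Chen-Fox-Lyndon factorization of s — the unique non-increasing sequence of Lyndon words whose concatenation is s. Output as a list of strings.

emit factor 1: 'ae' (i=0, period=2)
emit factor 2: 'ad' (i=2, period=2)
emit factor 3: 'a' (i=4, period=1)
emit factor 4: 'a' (i=5, period=1)

["ae", "ad", "a", "a"]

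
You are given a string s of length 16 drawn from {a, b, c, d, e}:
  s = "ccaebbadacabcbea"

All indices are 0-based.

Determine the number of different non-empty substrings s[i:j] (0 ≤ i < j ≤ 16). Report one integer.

124

sorted suffixes:
  #0 SA[0]=15  'a'
  #1 SA[1]=10  'abcbea'
  #2 SA[2]=8  'acabcbea'
  #3 SA[3]=6  'adacabcbea'
  #4 SA[4]=2  'aebbadacabcbea'
  #5 SA[5]=5  'badacabcbea'
  #6 SA[6]=4  'bbadacabcbea'
  #7 SA[7]=11  'bcbea'
  #8 SA[8]=13  'bea'
  #9 SA[9]=9  'cabcbea'
  #10 SA[10]=1  'caebbadacabcbea'
  #11 SA[11]=12  'cbea'
  #12 SA[12]=0  'ccaebbadacabcbea'
  #13 SA[13]=7  'dacabcbea'
  #14 SA[14]=14  'ea'
  #15 SA[15]=3  'ebbadacabcbea'

SA = [15, 10, 8, 6, 2, 5, 4, 11, 13, 9, 1, 12, 0, 7, 14, 3]
rank  pair      lcp
   1  s[15:],s[10:]  1  'a'
   2  s[10:],s[8:]  1  'a'
   3  s[8:],s[6:]  1  'a'
   4  s[6:],s[2:]  1  'a'
   5  s[2:],s[5:]  0  ''
   6  s[5:],s[4:]  1  'b'
   7  s[4:],s[11:]  1  'b'
   8  s[11:],s[13:]  1  'b'
   9  s[13:],s[9:]  0  ''
  10  s[9:],s[1:]  2  'ca'
  11  s[1:],s[12:]  1  'c'
  12  s[12:],s[0:]  1  'c'
  13  s[0:],s[7:]  0  ''
  14  s[7:],s[14:]  0  ''
  15  s[14:],s[3:]  1  'e'

n(n+1)/2 = 16·17/2 = 136
Σ LCP = 0 + 1 + 1 + 1 + 1 + 0 + 1 + 1 + 1 + 0 + 2 + 1 + 1 + 0 + 0 + 1 = 12
distinct = 136 − 12 = 124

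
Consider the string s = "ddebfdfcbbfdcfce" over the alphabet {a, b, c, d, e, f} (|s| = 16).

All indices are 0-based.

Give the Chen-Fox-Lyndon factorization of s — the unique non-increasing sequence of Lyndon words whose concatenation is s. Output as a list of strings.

emit factor 1: 'dde' (i=0, period=3)
emit factor 2: 'bfdfc' (i=3, period=5)
emit factor 3: 'bbfdcfce' (i=8, period=8)

["dde", "bfdfc", "bbfdcfce"]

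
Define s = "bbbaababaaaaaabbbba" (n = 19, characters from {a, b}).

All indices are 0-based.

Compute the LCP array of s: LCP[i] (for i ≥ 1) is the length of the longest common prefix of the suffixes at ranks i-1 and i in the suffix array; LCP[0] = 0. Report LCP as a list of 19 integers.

rank→(start, suffix):
  0 → (18, 'a')
  1 → (8, 'aaaaaabbbba')
  2 → (9, 'aaaaabbbba')
  3 → (10, 'aaaabbbba')
  4 → (11, 'aaabbbba')
  5 → (3, 'aababaaaaaabbbba')
  6 → (12, 'aabbbba')
  7 → (6, 'abaaaaaabbbba')
  8 → (4, 'ababaaaaaabbbba')
  9 → (13, 'abbbba')
  10 → (17, 'ba')
  11 → (7, 'baaaaaabbbba')
  12 → (2, 'baababaaaaaabbbba')
  13 → (5, 'babaaaaaabbbba')
  14 → (16, 'bba')
  15 → (1, 'bbaababaaaaaabbbba')
  16 → (15, 'bbba')
  17 → (0, 'bbbaababaaaaaabbbba')
  18 → (14, 'bbbba')

SA = [18, 8, 9, 10, 11, 3, 12, 6, 4, 13, 17, 7, 2, 5, 16, 1, 15, 0, 14]
[i] adj suffixes → lcp
  [1] 18/8 → 1 ('a')
  [2] 8/9 → 5 ('aaaaa')
  [3] 9/10 → 4 ('aaaa')
  [4] 10/11 → 3 ('aaa')
  [5] 11/3 → 2 ('aa')
  [6] 3/12 → 3 ('aab')
  [7] 12/6 → 1 ('a')
  [8] 6/4 → 3 ('aba')
  [9] 4/13 → 2 ('ab')
  [10] 13/17 → 0 ('')
  [11] 17/7 → 2 ('ba')
  [12] 7/2 → 3 ('baa')
  [13] 2/5 → 2 ('ba')
  [14] 5/16 → 1 ('b')
  [15] 16/1 → 3 ('bba')
  [16] 1/15 → 2 ('bb')
  [17] 15/0 → 4 ('bbba')
  [18] 0/14 → 3 ('bbb')

[0, 1, 5, 4, 3, 2, 3, 1, 3, 2, 0, 2, 3, 2, 1, 3, 2, 4, 3]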